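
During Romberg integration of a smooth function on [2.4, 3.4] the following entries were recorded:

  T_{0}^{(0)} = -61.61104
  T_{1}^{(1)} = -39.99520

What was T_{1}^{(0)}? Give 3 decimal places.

From T_{1}^{(1)} = (4·T_{1}^{(0)} − T_{0}^{(0)})/3, solve for T_{1}^{(0)}:
4·T_{1}^{(0)} = 3·(-39.99520) + (-61.61104) = -181.59664
T_{1}^{(0)} = -45.39916

-45.399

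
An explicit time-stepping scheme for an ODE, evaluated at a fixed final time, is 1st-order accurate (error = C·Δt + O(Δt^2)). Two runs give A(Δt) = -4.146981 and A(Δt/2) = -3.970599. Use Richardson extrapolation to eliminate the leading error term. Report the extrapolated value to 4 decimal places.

The leading error scales as Δt; refining by a factor of 2 reduces it by 2^1 = 2.
Extrapolated value = (2·A(Δt/2) − A(Δt)) / (2 − 1)
= (2·(-3.970599) − (-4.146981)) / 1
= -3.794217 / 1 = -3.794217

-3.7942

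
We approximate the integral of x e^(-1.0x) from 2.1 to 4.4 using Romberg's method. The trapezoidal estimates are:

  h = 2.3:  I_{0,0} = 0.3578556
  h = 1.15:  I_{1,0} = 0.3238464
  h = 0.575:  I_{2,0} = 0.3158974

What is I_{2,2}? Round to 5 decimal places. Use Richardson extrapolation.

0.31330

Richardson extrapolation on the trapezoidal column (denominator 4−1=3):
I_{1,1} = 0.3238464 + (0.3238464 − 0.3578556)/3 = 0.3125100
I_{2,1} = (4·0.3158974 − 0.3238464) / 3 = 0.3132477
I_{2,2} = (16·0.3132477 − 0.3125100) / 15 = 0.3132969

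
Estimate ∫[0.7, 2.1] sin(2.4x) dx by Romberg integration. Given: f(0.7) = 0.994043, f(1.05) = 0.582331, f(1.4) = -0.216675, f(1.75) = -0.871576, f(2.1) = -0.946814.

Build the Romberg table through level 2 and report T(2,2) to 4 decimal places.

-0.1793

T(0,0) (trapezoid, 1 panel, h=1.4000): 0.033060
T(1,0) (trapezoid, 2 panels, h=0.7000): -0.135142
T(2,0) (trapezoid, 4 panels, h=0.3500): -0.168807
T(1,1) = -0.135142 + (-0.135142 − 0.033060)/3 = -0.191209
T(2,1) = -0.168807 + (-0.168807 − (-0.135142))/3 = -0.180029
T(2,2) = -0.180029 + (-0.180029 − (-0.191209))/15 = -0.179284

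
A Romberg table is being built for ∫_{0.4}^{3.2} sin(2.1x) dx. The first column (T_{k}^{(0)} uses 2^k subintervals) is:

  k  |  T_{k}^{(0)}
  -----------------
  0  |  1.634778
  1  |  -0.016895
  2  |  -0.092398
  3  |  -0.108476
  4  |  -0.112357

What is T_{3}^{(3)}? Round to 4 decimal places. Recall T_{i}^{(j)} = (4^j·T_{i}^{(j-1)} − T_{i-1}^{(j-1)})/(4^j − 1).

Richardson extrapolation on the trapezoidal column (denominator 4−1=3):
T_{1}^{(1)} = -0.016895 + (-0.016895 − 1.634778)/3 = -0.567453
T_{2}^{(1)} = (4·(-0.092398) − (-0.016895)) / 3 = -0.117566
T_{3}^{(1)} = (4·(-0.108476) − (-0.092398)) / 3 = -0.113835
T_{2}^{(2)} = -0.117566 + (-0.117566 − (-0.567453))/15 = -0.087574
T_{3}^{(2)} = (16·(-0.113835) − (-0.117566)) / 15 = -0.113586
T_{3}^{(3)} = (64·(-0.113586) − (-0.087574)) / 63 = -0.113999

-0.1140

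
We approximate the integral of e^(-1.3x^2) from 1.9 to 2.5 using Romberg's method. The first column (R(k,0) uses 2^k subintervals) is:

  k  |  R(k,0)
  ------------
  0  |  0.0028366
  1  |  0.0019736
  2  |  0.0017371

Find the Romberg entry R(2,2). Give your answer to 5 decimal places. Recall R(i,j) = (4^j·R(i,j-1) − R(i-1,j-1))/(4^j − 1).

Richardson extrapolation on the trapezoidal column (denominator 4−1=3):
R(1,1) = (4·0.0019736 − 0.0028366) / 3 = 0.0016859
R(2,1) = (4·0.0017371 − 0.0019736) / 3 = 0.0016583
R(2,2) = 0.0016583 + (0.0016583 − 0.0016859)/15 = 0.0016565
(Column j=1 coincides with Simpson's rule on the same nodes.)

0.00166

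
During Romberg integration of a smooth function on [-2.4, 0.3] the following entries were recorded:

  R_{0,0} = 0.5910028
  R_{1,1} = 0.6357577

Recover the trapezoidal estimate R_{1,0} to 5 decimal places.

From R_{1,1} = (4·R_{1,0} − R_{0,0})/3, solve for R_{1,0}:
4·R_{1,0} = 3·0.6357577 + 0.5910028 = 2.4982759
R_{1,0} = 0.6245690

0.62457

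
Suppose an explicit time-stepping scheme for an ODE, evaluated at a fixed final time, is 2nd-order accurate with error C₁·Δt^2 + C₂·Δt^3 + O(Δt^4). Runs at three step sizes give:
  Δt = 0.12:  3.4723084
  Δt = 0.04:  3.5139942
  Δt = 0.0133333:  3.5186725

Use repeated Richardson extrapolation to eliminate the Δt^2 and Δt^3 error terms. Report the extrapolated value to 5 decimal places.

3.51926

First eliminate the Δt^2 term (factor 3^2 = 9):
  B₁ = (9·3.5139942 − 3.4723084)/8 = 3.5192049
  B₂ = (9·3.5186725 − 3.5139942)/8 = 3.5192573
Then eliminate the Δt^3 term (factor 3^3 = 27):
  (27·3.5192573 − 3.5192049)/26 = 3.5192593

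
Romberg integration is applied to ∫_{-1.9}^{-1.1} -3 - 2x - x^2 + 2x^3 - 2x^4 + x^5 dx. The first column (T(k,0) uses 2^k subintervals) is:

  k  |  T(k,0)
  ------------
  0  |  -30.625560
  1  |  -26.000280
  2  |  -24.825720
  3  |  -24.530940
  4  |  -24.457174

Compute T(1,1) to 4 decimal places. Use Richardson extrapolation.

-24.4585

T(1,1) = -26.000280 + (-26.000280 − (-30.625560))/3 = -24.458520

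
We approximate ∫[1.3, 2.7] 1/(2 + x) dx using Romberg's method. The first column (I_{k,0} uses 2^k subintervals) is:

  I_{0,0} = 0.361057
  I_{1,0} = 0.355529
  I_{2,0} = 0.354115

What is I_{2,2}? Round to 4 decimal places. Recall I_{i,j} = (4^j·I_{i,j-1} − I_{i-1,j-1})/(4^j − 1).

Richardson extrapolation on the trapezoidal column (denominator 4−1=3):
I_{1,1} = 0.355529 + (0.355529 − 0.361057)/3 = 0.353686
I_{2,1} = (4·0.354115 − 0.355529) / 3 = 0.353644
I_{2,2} = (16·0.353644 − 0.353686) / 15 = 0.353641

0.3536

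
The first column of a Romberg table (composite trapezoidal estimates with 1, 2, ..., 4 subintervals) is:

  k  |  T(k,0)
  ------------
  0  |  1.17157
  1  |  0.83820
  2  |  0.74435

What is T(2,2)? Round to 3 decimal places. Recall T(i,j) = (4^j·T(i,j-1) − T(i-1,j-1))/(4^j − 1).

Richardson extrapolation on the trapezoidal column (denominator 4−1=3):
T(1,1) = (4·0.83820 − 1.17157) / 3 = 0.72708
T(2,1) = 0.74435 + (0.74435 − 0.83820)/3 = 0.71307
T(2,2) = 0.71307 + (0.71307 − 0.72708)/15 = 0.71214
(Column j=1 coincides with Simpson's rule on the same nodes.)

0.712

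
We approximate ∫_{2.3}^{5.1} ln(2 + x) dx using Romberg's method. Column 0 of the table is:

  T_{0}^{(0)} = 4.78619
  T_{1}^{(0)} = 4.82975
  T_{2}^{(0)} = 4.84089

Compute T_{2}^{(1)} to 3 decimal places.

4.845

T_{2}^{(1)} = 4.84089 + (4.84089 − 4.82975)/3 = 4.84460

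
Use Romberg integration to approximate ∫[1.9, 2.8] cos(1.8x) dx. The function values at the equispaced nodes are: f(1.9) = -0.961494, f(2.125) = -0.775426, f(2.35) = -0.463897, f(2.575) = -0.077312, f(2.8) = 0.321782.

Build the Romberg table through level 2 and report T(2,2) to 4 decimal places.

-0.3733

T(0,0) (trapezoid, 1 panel, h=0.9000): -0.287870
T(1,0) (trapezoid, 2 panels, h=0.4500): -0.352689
T(2,0) (trapezoid, 4 panels, h=0.2250): -0.368210
T(1,1) = -0.352689 + (-0.352689 − (-0.287870))/3 = -0.374295
T(2,1) = -0.368210 + (-0.368210 − (-0.352689))/3 = -0.373384
T(2,2) = -0.373384 + (-0.373384 − (-0.374295))/15 = -0.373323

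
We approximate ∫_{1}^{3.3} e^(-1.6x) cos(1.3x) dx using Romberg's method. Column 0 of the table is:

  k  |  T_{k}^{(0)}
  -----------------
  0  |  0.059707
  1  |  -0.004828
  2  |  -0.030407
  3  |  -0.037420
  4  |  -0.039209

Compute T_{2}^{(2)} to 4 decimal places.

-0.0398

Richardson extrapolation on the trapezoidal column (denominator 4−1=3):
T_{1}^{(1)} = -0.004828 + (-0.004828 − 0.059707)/3 = -0.026340
T_{2}^{(1)} = -0.030407 + (-0.030407 − (-0.004828))/3 = -0.038933
T_{2}^{(2)} = (16·(-0.038933) − (-0.026340)) / 15 = -0.039773
(Column j=1 coincides with Simpson's rule on the same nodes.)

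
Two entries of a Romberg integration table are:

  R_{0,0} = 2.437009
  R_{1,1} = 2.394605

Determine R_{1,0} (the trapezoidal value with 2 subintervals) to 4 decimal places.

2.4052

From R_{1,1} = (4·R_{1,0} − R_{0,0})/3, solve for R_{1,0}:
4·R_{1,0} = 3·2.394605 + 2.437009 = 9.620824
R_{1,0} = 2.405206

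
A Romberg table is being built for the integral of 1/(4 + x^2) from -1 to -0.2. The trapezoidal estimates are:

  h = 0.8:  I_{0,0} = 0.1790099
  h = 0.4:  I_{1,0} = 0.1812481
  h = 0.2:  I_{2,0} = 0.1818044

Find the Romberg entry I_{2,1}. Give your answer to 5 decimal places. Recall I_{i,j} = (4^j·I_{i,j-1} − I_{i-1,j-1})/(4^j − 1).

0.18199

Richardson extrapolation on the trapezoidal column (denominator 4−1=3):
I_{2,1} = 0.1818044 + (0.1818044 − 0.1812481)/3 = 0.1819898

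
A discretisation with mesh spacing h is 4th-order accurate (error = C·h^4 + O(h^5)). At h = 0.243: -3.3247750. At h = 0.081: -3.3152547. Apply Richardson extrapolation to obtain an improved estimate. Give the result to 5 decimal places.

Extrapolated value = (81·A(h/3) − A(h)) / (81 − 1)
= (81·(-3.3152547) − (-3.3247750)) / 80
= -265.2108557 / 80 = -3.3151357

-3.31514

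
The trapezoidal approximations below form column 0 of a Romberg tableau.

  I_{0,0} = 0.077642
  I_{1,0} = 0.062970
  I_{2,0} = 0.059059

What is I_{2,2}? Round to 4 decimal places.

0.0577

I_{1,1} = (4·0.062970 − 0.077642) / 3 = 0.058079
I_{2,1} = 0.059059 + (0.059059 − 0.062970)/3 = 0.057755
I_{2,2} = (16·0.057755 − 0.058079) / 15 = 0.057733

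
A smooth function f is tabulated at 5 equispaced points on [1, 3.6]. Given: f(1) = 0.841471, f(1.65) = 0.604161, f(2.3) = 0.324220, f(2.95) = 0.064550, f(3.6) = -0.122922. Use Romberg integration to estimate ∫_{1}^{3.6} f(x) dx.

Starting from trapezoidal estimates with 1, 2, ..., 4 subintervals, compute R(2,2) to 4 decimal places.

R(0,0) (trapezoid, 1 panel, h=2.6000): 0.934114
R(1,0) (trapezoid, 2 panels, h=1.3000): 0.888543
R(2,0) (trapezoid, 4 panels, h=0.6500): 0.878934
R(1,1) = 0.888543 + (0.888543 − 0.934114)/3 = 0.873353
R(2,1) = 0.878934 + (0.878934 − 0.888543)/3 = 0.875731
R(2,2) = 0.875731 + (0.875731 − 0.873353)/15 = 0.875890

0.8759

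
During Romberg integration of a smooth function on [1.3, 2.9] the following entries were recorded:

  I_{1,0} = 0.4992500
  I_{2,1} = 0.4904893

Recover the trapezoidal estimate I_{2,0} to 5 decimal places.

From I_{2,1} = (4·I_{2,0} − I_{1,0})/3, solve for I_{2,0}:
4·I_{2,0} = 3·0.4904893 + 0.4992500 = 1.9707179
I_{2,0} = 0.4926795

0.49268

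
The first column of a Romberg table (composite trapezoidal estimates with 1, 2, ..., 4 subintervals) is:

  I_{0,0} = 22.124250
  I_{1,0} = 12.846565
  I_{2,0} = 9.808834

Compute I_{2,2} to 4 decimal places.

Richardson extrapolation on the trapezoidal column (denominator 4−1=3):
I_{1,1} = (4·12.846565 − 22.124250) / 3 = 9.754003
I_{2,1} = (4·9.808834 − 12.846565) / 3 = 8.796257
I_{2,2} = (16·8.796257 − 9.754003) / 15 = 8.732407

8.7324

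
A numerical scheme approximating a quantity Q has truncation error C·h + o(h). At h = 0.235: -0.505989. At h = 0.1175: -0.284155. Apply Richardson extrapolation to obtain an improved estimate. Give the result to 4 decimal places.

The leading error scales as h; refining by a factor of 2 reduces it by 2^1 = 2.
Extrapolated value = (2·A(h/2) − A(h)) / (2 − 1)
= (2·(-0.284155) − (-0.505989)) / 1
= -0.062321 / 1 = -0.062321

-0.0623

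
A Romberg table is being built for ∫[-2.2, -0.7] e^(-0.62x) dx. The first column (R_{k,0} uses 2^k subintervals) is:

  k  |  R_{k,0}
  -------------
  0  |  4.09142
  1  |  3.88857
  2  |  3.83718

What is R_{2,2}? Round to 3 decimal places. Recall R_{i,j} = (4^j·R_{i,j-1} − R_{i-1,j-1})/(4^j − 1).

Richardson extrapolation on the trapezoidal column (denominator 4−1=3):
R_{1,1} = 3.88857 + (3.88857 − 4.09142)/3 = 3.82095
R_{2,1} = (4·3.83718 − 3.88857) / 3 = 3.82005
R_{2,2} = (16·3.82005 − 3.82095) / 15 = 3.81999
(Column j=1 coincides with Simpson's rule on the same nodes.)

3.820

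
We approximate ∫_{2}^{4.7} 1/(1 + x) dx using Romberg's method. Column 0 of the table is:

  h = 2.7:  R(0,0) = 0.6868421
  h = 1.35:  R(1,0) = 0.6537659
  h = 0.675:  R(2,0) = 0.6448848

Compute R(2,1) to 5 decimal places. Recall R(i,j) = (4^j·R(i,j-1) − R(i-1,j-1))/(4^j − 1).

0.64192

R(2,1) = (4·0.6448848 − 0.6537659) / 3 = 0.6419244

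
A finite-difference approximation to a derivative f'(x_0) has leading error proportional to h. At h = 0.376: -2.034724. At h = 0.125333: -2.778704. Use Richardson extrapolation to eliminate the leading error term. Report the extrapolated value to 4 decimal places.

-3.1507

The leading error scales as h; refining by a factor of 3 reduces it by 3^1 = 3.
Extrapolated value = (3·A(h/3) − A(h)) / (3 − 1)
= (3·(-2.778704) − (-2.034724)) / 2
= -6.301388 / 2 = -3.150694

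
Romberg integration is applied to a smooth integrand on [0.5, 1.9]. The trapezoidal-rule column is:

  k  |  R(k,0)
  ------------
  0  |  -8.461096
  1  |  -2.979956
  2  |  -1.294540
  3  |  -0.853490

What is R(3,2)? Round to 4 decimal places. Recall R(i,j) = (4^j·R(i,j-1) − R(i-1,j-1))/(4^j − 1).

-0.7047

Richardson extrapolation on the trapezoidal column (denominator 4−1=3):
R(2,1) = (4·(-1.294540) − (-2.979956)) / 3 = -0.732735
R(3,1) = -0.853490 + (-0.853490 − (-1.294540))/3 = -0.706473
R(3,2) = -0.706473 + (-0.706473 − (-0.732735))/15 = -0.704722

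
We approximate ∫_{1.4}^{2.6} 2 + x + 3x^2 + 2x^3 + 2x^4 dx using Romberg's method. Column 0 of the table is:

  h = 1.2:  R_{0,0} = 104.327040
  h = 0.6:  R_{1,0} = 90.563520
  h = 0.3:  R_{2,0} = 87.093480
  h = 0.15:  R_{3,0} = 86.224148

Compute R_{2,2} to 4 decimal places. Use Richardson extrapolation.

85.9342

Richardson extrapolation on the trapezoidal column (denominator 4−1=3):
R_{1,1} = (4·90.563520 − 104.327040) / 3 = 85.975680
R_{2,1} = 87.093480 + (87.093480 − 90.563520)/3 = 85.936800
R_{2,2} = (16·85.936800 − 85.975680) / 15 = 85.934208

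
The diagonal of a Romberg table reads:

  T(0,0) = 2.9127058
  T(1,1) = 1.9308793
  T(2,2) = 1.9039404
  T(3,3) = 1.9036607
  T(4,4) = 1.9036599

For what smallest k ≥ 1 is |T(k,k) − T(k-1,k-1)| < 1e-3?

k = 3

|T(1,1) − T(0,0)| = 0.9818265 ≥ 1e-3
|T(2,2) − T(1,1)| = 0.0269389 ≥ 1e-3
|T(3,3) − T(2,2)| = 0.0002797 < 1e-3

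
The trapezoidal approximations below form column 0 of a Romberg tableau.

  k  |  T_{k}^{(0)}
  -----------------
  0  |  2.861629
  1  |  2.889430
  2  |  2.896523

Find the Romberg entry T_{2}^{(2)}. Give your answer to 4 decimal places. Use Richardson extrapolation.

2.8989

Richardson extrapolation on the trapezoidal column (denominator 4−1=3):
T_{1}^{(1)} = (4·2.889430 − 2.861629) / 3 = 2.898697
T_{2}^{(1)} = 2.896523 + (2.896523 − 2.889430)/3 = 2.898887
T_{2}^{(2)} = 2.898887 + (2.898887 − 2.898697)/15 = 2.898900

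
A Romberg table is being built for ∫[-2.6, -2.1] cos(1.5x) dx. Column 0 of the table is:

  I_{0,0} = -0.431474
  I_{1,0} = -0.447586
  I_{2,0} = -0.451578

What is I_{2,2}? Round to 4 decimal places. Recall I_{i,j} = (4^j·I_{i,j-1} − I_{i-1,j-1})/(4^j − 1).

I_{1,1} = -0.447586 + (-0.447586 − (-0.431474))/3 = -0.452957
I_{2,1} = (4·(-0.451578) − (-0.447586)) / 3 = -0.452909
I_{2,2} = -0.452909 + (-0.452909 − (-0.452957))/15 = -0.452906
(Column j=1 coincides with Simpson's rule on the same nodes.)

-0.4529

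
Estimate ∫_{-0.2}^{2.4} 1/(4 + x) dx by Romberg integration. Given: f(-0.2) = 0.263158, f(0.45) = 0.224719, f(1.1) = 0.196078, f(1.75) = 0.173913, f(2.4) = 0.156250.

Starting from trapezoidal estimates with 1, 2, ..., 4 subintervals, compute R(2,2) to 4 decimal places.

R(0,0) (trapezoid, 1 panel, h=2.6000): 0.545230
R(1,0) (trapezoid, 2 panels, h=1.3000): 0.527517
R(2,0) (trapezoid, 4 panels, h=0.6500): 0.522869
R(1,1) = 0.527517 + (0.527517 − 0.545230)/3 = 0.521613
R(2,1) = 0.522869 + (0.522869 − 0.527517)/3 = 0.521320
R(2,2) = 0.521320 + (0.521320 − 0.521613)/15 = 0.521300

0.5213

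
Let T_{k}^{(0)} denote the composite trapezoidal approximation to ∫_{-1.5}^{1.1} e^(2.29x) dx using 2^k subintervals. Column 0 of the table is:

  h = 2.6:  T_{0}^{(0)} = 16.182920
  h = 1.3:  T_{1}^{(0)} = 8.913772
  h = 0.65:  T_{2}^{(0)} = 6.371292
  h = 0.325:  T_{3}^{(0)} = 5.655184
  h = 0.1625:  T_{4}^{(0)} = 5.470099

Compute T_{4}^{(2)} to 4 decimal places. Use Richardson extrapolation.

5.4079

T_{3}^{(1)} = 5.655184 + (5.655184 − 6.371292)/3 = 5.416481
T_{4}^{(1)} = 5.470099 + (5.470099 − 5.655184)/3 = 5.408404
T_{4}^{(2)} = (16·5.408404 − 5.416481) / 15 = 5.407866
(Column j=1 coincides with Simpson's rule on the same nodes.)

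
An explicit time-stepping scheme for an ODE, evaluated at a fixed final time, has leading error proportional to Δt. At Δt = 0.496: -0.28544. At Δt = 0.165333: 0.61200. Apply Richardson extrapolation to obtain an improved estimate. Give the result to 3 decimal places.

1.061

The leading error scales as Δt; refining by a factor of 3 reduces it by 3^1 = 3.
Extrapolated value = (3·A(Δt/3) − A(Δt)) / (3 − 1)
= (3·0.61200 − (-0.28544)) / 2
= 2.12144 / 2 = 1.06072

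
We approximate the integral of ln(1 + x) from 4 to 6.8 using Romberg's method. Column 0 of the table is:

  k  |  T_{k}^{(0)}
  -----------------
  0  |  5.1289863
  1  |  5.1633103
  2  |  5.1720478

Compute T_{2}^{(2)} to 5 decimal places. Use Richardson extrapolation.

5.17497

Richardson extrapolation on the trapezoidal column (denominator 4−1=3):
T_{1}^{(1)} = 5.1633103 + (5.1633103 − 5.1289863)/3 = 5.1747516
T_{2}^{(1)} = 5.1720478 + (5.1720478 − 5.1633103)/3 = 5.1749603
T_{2}^{(2)} = (16·5.1749603 − 5.1747516) / 15 = 5.1749742
(Column j=1 coincides with Simpson's rule on the same nodes.)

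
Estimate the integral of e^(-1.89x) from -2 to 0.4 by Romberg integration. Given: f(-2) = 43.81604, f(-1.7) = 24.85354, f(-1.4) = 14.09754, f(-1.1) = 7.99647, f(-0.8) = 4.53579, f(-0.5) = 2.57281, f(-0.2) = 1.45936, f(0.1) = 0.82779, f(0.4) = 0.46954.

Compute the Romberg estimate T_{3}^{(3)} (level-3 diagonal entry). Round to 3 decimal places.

22.935

T_{0}^{(0)} (trapezoid, 1 panel, h=2.4000): 53.14270
T_{1}^{(0)} (trapezoid, 2 panels, h=1.2000): 32.01430
T_{2}^{(0)} (trapezoid, 4 panels, h=0.6000): 25.34129
T_{3}^{(0)} (trapezoid, 8 panels, h=0.3000): 23.54583
T_{1}^{(1)} = 32.01430 + (32.01430 − 53.14270)/3 = 24.97150
T_{2}^{(1)} = 25.34129 + (25.34129 − 32.01430)/3 = 23.11695
T_{3}^{(1)} = 23.54583 + (23.54583 − 25.34129)/3 = 22.94734
T_{2}^{(2)} = 23.11695 + (23.11695 − 24.97150)/15 = 22.99331
T_{3}^{(2)} = 22.94734 + (22.94734 − 23.11695)/15 = 22.93603
T_{3}^{(3)} = 22.93603 + (22.93603 − 22.99331)/63 = 22.93512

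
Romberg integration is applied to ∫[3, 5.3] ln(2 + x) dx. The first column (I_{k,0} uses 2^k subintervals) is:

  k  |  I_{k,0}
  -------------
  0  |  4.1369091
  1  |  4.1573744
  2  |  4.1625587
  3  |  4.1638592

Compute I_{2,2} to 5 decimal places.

4.16429

Richardson extrapolation on the trapezoidal column (denominator 4−1=3):
I_{1,1} = 4.1573744 + (4.1573744 − 4.1369091)/3 = 4.1641962
I_{2,1} = 4.1625587 + (4.1625587 − 4.1573744)/3 = 4.1642868
I_{2,2} = 4.1642868 + (4.1642868 − 4.1641962)/15 = 4.1642928
(Column j=1 coincides with Simpson's rule on the same nodes.)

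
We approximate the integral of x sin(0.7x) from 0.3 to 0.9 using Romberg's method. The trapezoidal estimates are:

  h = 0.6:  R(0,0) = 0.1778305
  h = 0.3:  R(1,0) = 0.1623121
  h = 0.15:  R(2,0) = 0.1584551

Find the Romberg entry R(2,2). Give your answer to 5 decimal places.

Richardson extrapolation on the trapezoidal column (denominator 4−1=3):
R(1,1) = 0.1623121 + (0.1623121 − 0.1778305)/3 = 0.1571393
R(2,1) = 0.1584551 + (0.1584551 − 0.1623121)/3 = 0.1571694
R(2,2) = 0.1571694 + (0.1571694 − 0.1571393)/15 = 0.1571714

0.15717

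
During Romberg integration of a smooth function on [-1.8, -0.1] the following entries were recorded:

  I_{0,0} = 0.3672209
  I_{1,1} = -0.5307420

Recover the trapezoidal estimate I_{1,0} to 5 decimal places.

-0.30625

From I_{1,1} = (4·I_{1,0} − I_{0,0})/3, solve for I_{1,0}:
4·I_{1,0} = 3·(-0.5307420) + 0.3672209 = -1.2250051
I_{1,0} = -0.3062513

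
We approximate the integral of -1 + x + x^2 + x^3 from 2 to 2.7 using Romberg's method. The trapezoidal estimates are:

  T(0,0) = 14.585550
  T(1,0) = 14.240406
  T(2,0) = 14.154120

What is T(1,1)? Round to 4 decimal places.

14.1254

T(1,1) = 14.240406 + (14.240406 − 14.585550)/3 = 14.125358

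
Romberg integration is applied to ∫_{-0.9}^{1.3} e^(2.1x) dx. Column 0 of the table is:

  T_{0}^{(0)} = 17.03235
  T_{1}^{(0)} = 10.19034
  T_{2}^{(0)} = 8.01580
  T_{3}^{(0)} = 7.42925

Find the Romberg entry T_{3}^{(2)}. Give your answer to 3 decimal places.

7.230

Richardson extrapolation on the trapezoidal column (denominator 4−1=3):
T_{2}^{(1)} = 8.01580 + (8.01580 − 10.19034)/3 = 7.29095
T_{3}^{(1)} = 7.42925 + (7.42925 − 8.01580)/3 = 7.23373
T_{3}^{(2)} = (16·7.23373 − 7.29095) / 15 = 7.22992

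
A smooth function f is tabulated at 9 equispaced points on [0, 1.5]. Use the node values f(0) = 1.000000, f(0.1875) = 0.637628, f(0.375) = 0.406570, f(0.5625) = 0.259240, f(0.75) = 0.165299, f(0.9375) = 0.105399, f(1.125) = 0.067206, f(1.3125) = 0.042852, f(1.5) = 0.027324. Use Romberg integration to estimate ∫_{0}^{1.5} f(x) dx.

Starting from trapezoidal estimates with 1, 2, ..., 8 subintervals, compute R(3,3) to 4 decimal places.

R(0,0) (trapezoid, 1 panel, h=1.5000): 0.770493
R(1,0) (trapezoid, 2 panels, h=0.7500): 0.509221
R(2,0) (trapezoid, 4 panels, h=0.3750): 0.432276
R(3,0) (trapezoid, 8 panels, h=0.1875): 0.412098
R(1,1) = 0.509221 + (0.509221 − 0.770493)/3 = 0.422130
R(2,1) = 0.432276 + (0.432276 − 0.509221)/3 = 0.406628
R(3,1) = 0.412098 + (0.412098 − 0.432276)/3 = 0.405372
R(2,2) = 0.406628 + (0.406628 − 0.422130)/15 = 0.405595
R(3,2) = 0.405372 + (0.405372 − 0.406628)/15 = 0.405288
R(3,3) = 0.405288 + (0.405288 − 0.405595)/63 = 0.405283

0.4053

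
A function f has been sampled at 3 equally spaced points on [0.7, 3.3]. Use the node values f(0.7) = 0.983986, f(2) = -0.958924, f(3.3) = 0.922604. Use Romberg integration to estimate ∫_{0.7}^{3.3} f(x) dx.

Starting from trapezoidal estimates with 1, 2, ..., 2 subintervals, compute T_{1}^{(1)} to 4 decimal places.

-0.8359

T_{0}^{(0)} (trapezoid, 1 panel, h=2.6000): 2.478567
T_{1}^{(0)} (trapezoid, 2 panels, h=1.3000): -0.007318
T_{1}^{(1)} = -0.007318 + (-0.007318 − 2.478567)/3 = -0.835946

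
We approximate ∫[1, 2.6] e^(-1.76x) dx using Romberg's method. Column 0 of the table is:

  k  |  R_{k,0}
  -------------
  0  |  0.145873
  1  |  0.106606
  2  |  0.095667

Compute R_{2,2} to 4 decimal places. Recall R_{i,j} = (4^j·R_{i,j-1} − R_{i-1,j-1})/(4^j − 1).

0.0919

Richardson extrapolation on the trapezoidal column (denominator 4−1=3):
R_{1,1} = (4·0.106606 − 0.145873) / 3 = 0.093517
R_{2,1} = 0.095667 + (0.095667 − 0.106606)/3 = 0.092021
R_{2,2} = 0.092021 + (0.092021 − 0.093517)/15 = 0.091921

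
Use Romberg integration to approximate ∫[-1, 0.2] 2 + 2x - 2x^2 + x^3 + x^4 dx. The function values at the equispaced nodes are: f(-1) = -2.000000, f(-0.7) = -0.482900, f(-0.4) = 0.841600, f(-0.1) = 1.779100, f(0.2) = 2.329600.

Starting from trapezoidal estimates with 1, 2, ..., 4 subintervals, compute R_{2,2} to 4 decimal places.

0.7185

R_{0,0} (trapezoid, 1 panel, h=1.2000): 0.197760
R_{1,0} (trapezoid, 2 panels, h=0.6000): 0.603840
R_{2,0} (trapezoid, 4 panels, h=0.3000): 0.690780
R_{1,1} = 0.603840 + (0.603840 − 0.197760)/3 = 0.739200
R_{2,1} = 0.690780 + (0.690780 − 0.603840)/3 = 0.719760
R_{2,2} = 0.719760 + (0.719760 − 0.739200)/15 = 0.718464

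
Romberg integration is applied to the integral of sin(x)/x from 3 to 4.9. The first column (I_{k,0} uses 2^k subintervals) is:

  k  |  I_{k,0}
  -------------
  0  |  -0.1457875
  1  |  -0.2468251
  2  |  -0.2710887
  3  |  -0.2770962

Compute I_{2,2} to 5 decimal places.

-0.27909

Richardson extrapolation on the trapezoidal column (denominator 4−1=3):
I_{1,1} = -0.2468251 + (-0.2468251 − (-0.1457875))/3 = -0.2805043
I_{2,1} = (4·(-0.2710887) − (-0.2468251)) / 3 = -0.2791766
I_{2,2} = (16·(-0.2791766) − (-0.2805043)) / 15 = -0.2790881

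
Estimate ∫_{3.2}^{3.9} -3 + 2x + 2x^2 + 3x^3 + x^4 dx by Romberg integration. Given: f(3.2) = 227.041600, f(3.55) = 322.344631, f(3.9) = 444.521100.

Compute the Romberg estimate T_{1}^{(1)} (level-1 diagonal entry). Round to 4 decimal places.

228.7765

T_{0}^{(0)} (trapezoid, 1 panel, h=0.7000): 235.046945
T_{1}^{(0)} (trapezoid, 2 panels, h=0.3500): 230.344093
T_{1}^{(1)} = 230.344093 + (230.344093 − 235.046945)/3 = 228.776476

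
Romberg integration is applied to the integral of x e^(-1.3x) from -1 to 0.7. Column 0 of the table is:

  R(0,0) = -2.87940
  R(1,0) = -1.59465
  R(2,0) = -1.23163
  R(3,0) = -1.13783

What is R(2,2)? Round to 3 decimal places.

Richardson extrapolation on the trapezoidal column (denominator 4−1=3):
R(1,1) = -1.59465 + (-1.59465 − (-2.87940))/3 = -1.16640
R(2,1) = (4·(-1.23163) − (-1.59465)) / 3 = -1.11062
R(2,2) = (16·(-1.11062) − (-1.16640)) / 15 = -1.10690

-1.107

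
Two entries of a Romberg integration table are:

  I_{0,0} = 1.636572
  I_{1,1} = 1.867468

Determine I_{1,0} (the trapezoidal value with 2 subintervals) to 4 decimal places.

From I_{1,1} = (4·I_{1,0} − I_{0,0})/3, solve for I_{1,0}:
4·I_{1,0} = 3·1.867468 + 1.636572 = 7.238976
I_{1,0} = 1.809744

1.8097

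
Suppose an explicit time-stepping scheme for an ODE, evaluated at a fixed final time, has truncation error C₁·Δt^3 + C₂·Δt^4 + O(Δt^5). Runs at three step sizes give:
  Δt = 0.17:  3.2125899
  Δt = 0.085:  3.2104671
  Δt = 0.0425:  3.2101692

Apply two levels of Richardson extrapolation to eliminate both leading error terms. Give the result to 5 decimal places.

3.21012

First eliminate the Δt^3 term (factor 2^3 = 8):
  B₁ = (8·3.2104671 − 3.2125899)/7 = 3.2101638
  B₂ = (8·3.2101692 − 3.2104671)/7 = 3.2101266
Then eliminate the Δt^4 term (factor 2^4 = 16):
  (16·3.2101266 − 3.2101638)/15 = 3.2101241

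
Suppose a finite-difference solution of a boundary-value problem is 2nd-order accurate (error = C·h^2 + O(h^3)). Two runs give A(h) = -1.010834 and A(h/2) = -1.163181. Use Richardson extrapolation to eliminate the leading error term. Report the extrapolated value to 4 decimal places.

-1.2140

Extrapolated value = (4·A(h/2) − A(h)) / (4 − 1)
= (4·(-1.163181) − (-1.010834)) / 3
= -3.641890 / 3 = -1.213963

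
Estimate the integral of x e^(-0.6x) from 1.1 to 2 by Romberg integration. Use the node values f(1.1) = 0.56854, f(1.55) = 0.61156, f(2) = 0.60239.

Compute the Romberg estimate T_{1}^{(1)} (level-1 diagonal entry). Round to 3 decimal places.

T_{0}^{(0)} (trapezoid, 1 panel, h=0.9000): 0.52692
T_{1}^{(0)} (trapezoid, 2 panels, h=0.4500): 0.53866
T_{1}^{(1)} = 0.53866 + (0.53866 − 0.52692)/3 = 0.54257

0.543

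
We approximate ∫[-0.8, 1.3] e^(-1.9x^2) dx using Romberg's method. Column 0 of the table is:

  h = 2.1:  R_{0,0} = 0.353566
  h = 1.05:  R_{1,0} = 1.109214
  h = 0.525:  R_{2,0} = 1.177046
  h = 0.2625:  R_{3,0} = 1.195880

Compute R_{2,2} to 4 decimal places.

1.1889

Richardson extrapolation on the trapezoidal column (denominator 4−1=3):
R_{1,1} = 1.109214 + (1.109214 − 0.353566)/3 = 1.361097
R_{2,1} = (4·1.177046 − 1.109214) / 3 = 1.199657
R_{2,2} = (16·1.199657 − 1.361097) / 15 = 1.188894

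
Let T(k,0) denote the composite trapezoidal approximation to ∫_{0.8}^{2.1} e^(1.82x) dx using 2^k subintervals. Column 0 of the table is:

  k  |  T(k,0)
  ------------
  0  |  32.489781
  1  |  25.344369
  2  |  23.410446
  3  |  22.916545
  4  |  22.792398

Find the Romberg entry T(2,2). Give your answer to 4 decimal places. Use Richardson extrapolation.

T(1,1) = (4·25.344369 − 32.489781) / 3 = 22.962565
T(2,1) = 23.410446 + (23.410446 − 25.344369)/3 = 22.765805
T(2,2) = (16·22.765805 − 22.962565) / 15 = 22.752688

22.7527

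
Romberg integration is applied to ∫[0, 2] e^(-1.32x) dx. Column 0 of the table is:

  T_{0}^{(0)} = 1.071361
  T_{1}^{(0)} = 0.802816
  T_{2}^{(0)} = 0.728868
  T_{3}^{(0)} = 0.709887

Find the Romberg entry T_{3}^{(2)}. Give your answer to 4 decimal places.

0.7035

Richardson extrapolation on the trapezoidal column (denominator 4−1=3):
T_{2}^{(1)} = 0.728868 + (0.728868 − 0.802816)/3 = 0.704219
T_{3}^{(1)} = (4·0.709887 − 0.728868) / 3 = 0.703560
T_{3}^{(2)} = (16·0.703560 − 0.704219) / 15 = 0.703516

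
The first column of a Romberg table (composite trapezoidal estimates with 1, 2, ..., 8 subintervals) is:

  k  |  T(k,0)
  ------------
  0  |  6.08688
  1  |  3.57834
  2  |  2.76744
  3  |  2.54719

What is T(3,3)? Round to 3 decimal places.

Richardson extrapolation on the trapezoidal column (denominator 4−1=3):
T(1,1) = (4·3.57834 − 6.08688) / 3 = 2.74216
T(2,1) = 2.76744 + (2.76744 − 3.57834)/3 = 2.49714
T(3,1) = (4·2.54719 − 2.76744) / 3 = 2.47377
T(2,2) = 2.49714 + (2.49714 − 2.74216)/15 = 2.48081
T(3,2) = (16·2.47377 − 2.49714) / 15 = 2.47221
T(3,3) = 2.47221 + (2.47221 − 2.48081)/63 = 2.47207

2.472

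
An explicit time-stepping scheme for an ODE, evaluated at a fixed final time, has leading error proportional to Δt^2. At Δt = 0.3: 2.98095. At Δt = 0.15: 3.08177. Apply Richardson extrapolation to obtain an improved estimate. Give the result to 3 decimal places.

3.115

Extrapolated value = (4·A(Δt/2) − A(Δt)) / (4 − 1)
= (4·3.08177 − 2.98095) / 3
= 9.34613 / 3 = 3.11538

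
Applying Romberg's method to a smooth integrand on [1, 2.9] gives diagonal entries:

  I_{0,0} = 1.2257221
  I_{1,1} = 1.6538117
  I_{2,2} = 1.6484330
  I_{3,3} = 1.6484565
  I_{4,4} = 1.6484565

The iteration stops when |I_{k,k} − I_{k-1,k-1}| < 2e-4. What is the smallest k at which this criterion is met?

k = 3

|I_{1,1} − I_{0,0}| = 0.4280896 ≥ 2e-4
|I_{2,2} − I_{1,1}| = 0.0053787 ≥ 2e-4
|I_{3,3} − I_{2,2}| = 0.0000235 < 2e-4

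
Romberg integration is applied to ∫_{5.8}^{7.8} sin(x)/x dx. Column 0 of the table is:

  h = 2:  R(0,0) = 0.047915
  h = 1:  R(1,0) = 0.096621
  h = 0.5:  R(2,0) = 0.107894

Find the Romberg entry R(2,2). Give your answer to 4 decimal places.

R(1,1) = (4·0.096621 − 0.047915) / 3 = 0.112856
R(2,1) = 0.107894 + (0.107894 − 0.096621)/3 = 0.111652
R(2,2) = 0.111652 + (0.111652 − 0.112856)/15 = 0.111572

0.1116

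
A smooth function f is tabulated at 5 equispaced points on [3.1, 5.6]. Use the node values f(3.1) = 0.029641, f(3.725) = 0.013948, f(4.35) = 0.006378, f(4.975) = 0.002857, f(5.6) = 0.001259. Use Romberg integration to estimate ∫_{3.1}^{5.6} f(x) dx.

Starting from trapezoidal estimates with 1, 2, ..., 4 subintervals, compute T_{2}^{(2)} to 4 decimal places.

0.0231

T_{0}^{(0)} (trapezoid, 1 panel, h=2.5000): 0.038625
T_{1}^{(0)} (trapezoid, 2 panels, h=1.2500): 0.027285
T_{2}^{(0)} (trapezoid, 4 panels, h=0.6250): 0.024146
T_{1}^{(1)} = 0.027285 + (0.027285 − 0.038625)/3 = 0.023505
T_{2}^{(1)} = 0.024146 + (0.024146 − 0.027285)/3 = 0.023100
T_{2}^{(2)} = 0.023100 + (0.023100 − 0.023505)/15 = 0.023073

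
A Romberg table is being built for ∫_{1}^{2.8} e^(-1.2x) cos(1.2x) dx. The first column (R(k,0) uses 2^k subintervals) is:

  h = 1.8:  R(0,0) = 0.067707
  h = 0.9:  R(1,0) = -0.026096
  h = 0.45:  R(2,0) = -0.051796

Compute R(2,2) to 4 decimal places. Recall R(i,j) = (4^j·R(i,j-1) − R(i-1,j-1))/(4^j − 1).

Richardson extrapolation on the trapezoidal column (denominator 4−1=3):
R(1,1) = -0.026096 + (-0.026096 − 0.067707)/3 = -0.057364
R(2,1) = -0.051796 + (-0.051796 − (-0.026096))/3 = -0.060363
R(2,2) = -0.060363 + (-0.060363 − (-0.057364))/15 = -0.060563

-0.0606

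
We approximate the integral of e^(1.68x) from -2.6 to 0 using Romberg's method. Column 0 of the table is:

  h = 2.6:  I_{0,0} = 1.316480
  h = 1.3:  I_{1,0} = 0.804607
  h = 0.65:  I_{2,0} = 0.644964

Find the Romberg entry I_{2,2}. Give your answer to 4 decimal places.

Richardson extrapolation on the trapezoidal column (denominator 4−1=3):
I_{1,1} = (4·0.804607 − 1.316480) / 3 = 0.633983
I_{2,1} = (4·0.644964 − 0.804607) / 3 = 0.591750
I_{2,2} = (16·0.591750 − 0.633983) / 15 = 0.588934

0.5889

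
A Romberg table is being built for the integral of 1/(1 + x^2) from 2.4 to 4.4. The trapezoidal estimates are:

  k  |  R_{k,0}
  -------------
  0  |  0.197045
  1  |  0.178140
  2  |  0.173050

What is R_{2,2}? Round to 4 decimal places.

0.1713

R_{1,1} = (4·0.178140 − 0.197045) / 3 = 0.171838
R_{2,1} = (4·0.173050 − 0.178140) / 3 = 0.171353
R_{2,2} = (16·0.171353 − 0.171838) / 15 = 0.171321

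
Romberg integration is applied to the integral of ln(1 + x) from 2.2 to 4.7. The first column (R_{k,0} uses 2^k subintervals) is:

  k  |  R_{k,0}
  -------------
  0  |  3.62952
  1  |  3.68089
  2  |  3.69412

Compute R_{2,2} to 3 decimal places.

3.699

R_{1,1} = 3.68089 + (3.68089 − 3.62952)/3 = 3.69801
R_{2,1} = (4·3.69412 − 3.68089) / 3 = 3.69853
R_{2,2} = 3.69853 + (3.69853 − 3.69801)/15 = 3.69856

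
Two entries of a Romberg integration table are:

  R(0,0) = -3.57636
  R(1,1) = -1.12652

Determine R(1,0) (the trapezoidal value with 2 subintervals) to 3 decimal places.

-1.739

From R(1,1) = (4·R(1,0) − R(0,0))/3, solve for R(1,0):
4·R(1,0) = 3·(-1.12652) + (-3.57636) = -6.95592
R(1,0) = -1.73898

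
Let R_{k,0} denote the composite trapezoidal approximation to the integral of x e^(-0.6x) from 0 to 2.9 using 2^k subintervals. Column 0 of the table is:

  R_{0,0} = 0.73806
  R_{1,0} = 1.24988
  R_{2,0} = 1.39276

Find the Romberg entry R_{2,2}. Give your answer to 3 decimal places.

Richardson extrapolation on the trapezoidal column (denominator 4−1=3):
R_{1,1} = (4·1.24988 − 0.73806) / 3 = 1.42049
R_{2,1} = 1.39276 + (1.39276 − 1.24988)/3 = 1.44039
R_{2,2} = 1.44039 + (1.44039 − 1.42049)/15 = 1.44172
(Column j=1 coincides with Simpson's rule on the same nodes.)

1.442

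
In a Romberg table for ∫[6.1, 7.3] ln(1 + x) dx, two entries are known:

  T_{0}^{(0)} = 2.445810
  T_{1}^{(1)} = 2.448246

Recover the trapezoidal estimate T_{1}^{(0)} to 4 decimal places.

From T_{1}^{(1)} = (4·T_{1}^{(0)} − T_{0}^{(0)})/3, solve for T_{1}^{(0)}:
4·T_{1}^{(0)} = 3·2.448246 + 2.445810 = 9.790548
T_{1}^{(0)} = 2.447637

2.4476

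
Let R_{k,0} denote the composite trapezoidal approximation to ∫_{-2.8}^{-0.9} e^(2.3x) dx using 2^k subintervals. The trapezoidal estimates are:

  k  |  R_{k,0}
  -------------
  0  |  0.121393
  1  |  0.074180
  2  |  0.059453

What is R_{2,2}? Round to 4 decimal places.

Richardson extrapolation on the trapezoidal column (denominator 4−1=3):
R_{1,1} = (4·0.074180 − 0.121393) / 3 = 0.058442
R_{2,1} = 0.059453 + (0.059453 − 0.074180)/3 = 0.054544
R_{2,2} = (16·0.054544 − 0.058442) / 15 = 0.054284

0.0543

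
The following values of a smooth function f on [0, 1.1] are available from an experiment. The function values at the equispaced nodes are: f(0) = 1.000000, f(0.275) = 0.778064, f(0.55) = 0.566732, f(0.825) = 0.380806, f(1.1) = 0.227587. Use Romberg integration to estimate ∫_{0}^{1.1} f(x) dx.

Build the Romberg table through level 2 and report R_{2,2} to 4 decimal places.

0.6414

R_{0,0} (trapezoid, 1 panel, h=1.1000): 0.675173
R_{1,0} (trapezoid, 2 panels, h=0.5500): 0.649289
R_{2,0} (trapezoid, 4 panels, h=0.2750): 0.643334
R_{1,1} = 0.649289 + (0.649289 − 0.675173)/3 = 0.640661
R_{2,1} = 0.643334 + (0.643334 − 0.649289)/3 = 0.641349
R_{2,2} = 0.641349 + (0.641349 − 0.640661)/15 = 0.641395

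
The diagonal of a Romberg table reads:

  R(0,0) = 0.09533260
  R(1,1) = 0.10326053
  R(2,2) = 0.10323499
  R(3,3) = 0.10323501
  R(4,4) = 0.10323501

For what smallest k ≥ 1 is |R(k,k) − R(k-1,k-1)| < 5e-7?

k = 3

|R(1,1) − R(0,0)| = 0.00792793 ≥ 5e-7
|R(2,2) − R(1,1)| = 0.00002554 ≥ 5e-7
|R(3,3) − R(2,2)| = 0.00000002 < 5e-7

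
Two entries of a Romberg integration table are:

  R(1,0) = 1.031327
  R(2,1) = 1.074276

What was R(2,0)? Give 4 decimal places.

1.0635

From R(2,1) = (4·R(2,0) − R(1,0))/3, solve for R(2,0):
4·R(2,0) = 3·1.074276 + 1.031327 = 4.254155
R(2,0) = 1.063539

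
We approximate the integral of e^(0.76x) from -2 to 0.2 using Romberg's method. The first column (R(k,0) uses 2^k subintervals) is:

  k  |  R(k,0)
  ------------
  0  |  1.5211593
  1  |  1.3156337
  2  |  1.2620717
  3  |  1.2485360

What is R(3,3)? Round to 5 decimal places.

R(1,1) = (4·1.3156337 − 1.5211593) / 3 = 1.2471252
R(2,1) = 1.2620717 + (1.2620717 − 1.3156337)/3 = 1.2442177
R(3,1) = 1.2485360 + (1.2485360 − 1.2620717)/3 = 1.2440241
R(2,2) = (16·1.2442177 − 1.2471252) / 15 = 1.2440239
R(3,2) = 1.2440241 + (1.2440241 − 1.2442177)/15 = 1.2440112
R(3,3) = (64·1.2440112 − 1.2440239) / 63 = 1.2440110
(Column j=1 coincides with Simpson's rule on the same nodes.)

1.24401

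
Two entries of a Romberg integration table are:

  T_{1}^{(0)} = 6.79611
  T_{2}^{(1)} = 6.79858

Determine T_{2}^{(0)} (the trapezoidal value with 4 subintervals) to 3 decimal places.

6.798

From T_{2}^{(1)} = (4·T_{2}^{(0)} − T_{1}^{(0)})/3, solve for T_{2}^{(0)}:
4·T_{2}^{(0)} = 3·6.79858 + 6.79611 = 27.19185
T_{2}^{(0)} = 6.79796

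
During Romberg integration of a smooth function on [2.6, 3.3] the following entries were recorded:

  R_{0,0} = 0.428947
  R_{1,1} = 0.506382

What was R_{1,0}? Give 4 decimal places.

0.4870

From R_{1,1} = (4·R_{1,0} − R_{0,0})/3, solve for R_{1,0}:
4·R_{1,0} = 3·0.506382 + 0.428947 = 1.948093
R_{1,0} = 0.487023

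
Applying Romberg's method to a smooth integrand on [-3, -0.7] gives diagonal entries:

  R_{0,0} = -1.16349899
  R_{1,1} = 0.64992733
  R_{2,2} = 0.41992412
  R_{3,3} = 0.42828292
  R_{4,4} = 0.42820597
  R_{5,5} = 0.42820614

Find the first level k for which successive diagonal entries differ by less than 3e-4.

k = 4

|R_{1,1} − R_{0,0}| = 1.81342632 ≥ 3e-4
|R_{2,2} − R_{1,1}| = 0.23000321 ≥ 3e-4
|R_{3,3} − R_{2,2}| = 0.00835880 ≥ 3e-4
|R_{4,4} − R_{3,3}| = 0.00007695 < 3e-4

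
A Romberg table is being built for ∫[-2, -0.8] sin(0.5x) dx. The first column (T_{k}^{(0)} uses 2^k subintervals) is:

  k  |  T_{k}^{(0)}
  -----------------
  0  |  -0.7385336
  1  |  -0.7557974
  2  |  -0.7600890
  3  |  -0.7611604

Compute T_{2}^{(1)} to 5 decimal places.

-0.76152

Richardson extrapolation on the trapezoidal column (denominator 4−1=3):
T_{2}^{(1)} = (4·(-0.7600890) − (-0.7557974)) / 3 = -0.7615195
(Column j=1 coincides with Simpson's rule on the same nodes.)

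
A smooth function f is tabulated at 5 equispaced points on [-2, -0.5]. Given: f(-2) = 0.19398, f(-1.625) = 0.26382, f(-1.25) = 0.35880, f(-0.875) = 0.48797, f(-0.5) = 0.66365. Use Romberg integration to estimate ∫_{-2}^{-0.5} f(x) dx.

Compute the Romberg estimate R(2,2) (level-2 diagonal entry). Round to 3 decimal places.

0.573

R(0,0) (trapezoid, 1 panel, h=1.5000): 0.64322
R(1,0) (trapezoid, 2 panels, h=0.7500): 0.59071
R(2,0) (trapezoid, 4 panels, h=0.3750): 0.57728
R(1,1) = 0.59071 + (0.59071 − 0.64322)/3 = 0.57321
R(2,1) = 0.57728 + (0.57728 − 0.59071)/3 = 0.57280
R(2,2) = 0.57280 + (0.57280 − 0.57321)/15 = 0.57277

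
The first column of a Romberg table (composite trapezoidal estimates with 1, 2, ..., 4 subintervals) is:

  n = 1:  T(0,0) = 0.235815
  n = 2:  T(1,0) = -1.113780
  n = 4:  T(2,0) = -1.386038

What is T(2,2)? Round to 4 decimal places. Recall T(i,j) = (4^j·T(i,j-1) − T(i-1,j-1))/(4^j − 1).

-1.4710

T(1,1) = -1.113780 + (-1.113780 − 0.235815)/3 = -1.563645
T(2,1) = (4·(-1.386038) − (-1.113780)) / 3 = -1.476791
T(2,2) = (16·(-1.476791) − (-1.563645)) / 15 = -1.471001
(Column j=1 coincides with Simpson's rule on the same nodes.)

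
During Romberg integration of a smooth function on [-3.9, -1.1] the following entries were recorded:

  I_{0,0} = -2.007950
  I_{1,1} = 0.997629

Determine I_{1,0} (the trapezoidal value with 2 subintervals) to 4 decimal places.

0.2462

From I_{1,1} = (4·I_{1,0} − I_{0,0})/3, solve for I_{1,0}:
4·I_{1,0} = 3·0.997629 + (-2.007950) = 0.984937
I_{1,0} = 0.246234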